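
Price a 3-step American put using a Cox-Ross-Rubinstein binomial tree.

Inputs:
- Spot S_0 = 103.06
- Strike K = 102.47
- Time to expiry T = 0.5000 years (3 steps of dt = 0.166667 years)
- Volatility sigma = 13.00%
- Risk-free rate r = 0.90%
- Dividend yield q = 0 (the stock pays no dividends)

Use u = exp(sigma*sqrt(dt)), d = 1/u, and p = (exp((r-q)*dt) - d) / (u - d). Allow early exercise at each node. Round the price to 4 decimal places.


dt = T/N = 0.166667
u = exp(sigma*sqrt(dt)) = 1.054506; d = 1/u = 0.948311
p = (exp((r-q)*dt) - d) / (u - d) = 0.500871
Discount per step: exp(-r*dt) = 0.998501
Stock lattice S(k, i) with i counting down-moves:
  k=0: S(0,0) = 103.0600
  k=1: S(1,0) = 108.6774; S(1,1) = 97.7330
  k=2: S(2,0) = 114.6009; S(2,1) = 103.0600; S(2,2) = 92.6813
  k=3: S(3,0) = 120.8473; S(3,1) = 108.6774; S(3,2) = 97.7330; S(3,3) = 87.8907
Terminal payoffs V(N, i) = max(K - S_T, 0):
  V(3,0) = 0.000000; V(3,1) = 0.000000; V(3,2) = 4.737020; V(3,3) = 14.579255
Backward induction: V(k, i) = exp(-r*dt) * [p * V(k+1, i) + (1-p) * V(k+1, i+1)]; then take max(V_cont, immediate exercise) for American.
  V(2,0) = exp(-r*dt) * [p*0.000000 + (1-p)*0.000000] = 0.000000; exercise = 0.000000; V(2,0) = max -> 0.000000
  V(2,1) = exp(-r*dt) * [p*0.000000 + (1-p)*4.737020] = 2.360842; exercise = 0.000000; V(2,1) = max -> 2.360842
  V(2,2) = exp(-r*dt) * [p*4.737020 + (1-p)*14.579255] = 9.635105; exercise = 9.788694; V(2,2) = max -> 9.788694
  V(1,0) = exp(-r*dt) * [p*0.000000 + (1-p)*2.360842] = 1.176599; exercise = 0.000000; V(1,0) = max -> 1.176599
  V(1,1) = exp(-r*dt) * [p*2.360842 + (1-p)*9.788694] = 6.059205; exercise = 4.737020; V(1,1) = max -> 6.059205
  V(0,0) = exp(-r*dt) * [p*1.176599 + (1-p)*6.059205] = 3.608234; exercise = 0.000000; V(0,0) = max -> 3.608234

Answer: Price = V(0,0) = 3.6082


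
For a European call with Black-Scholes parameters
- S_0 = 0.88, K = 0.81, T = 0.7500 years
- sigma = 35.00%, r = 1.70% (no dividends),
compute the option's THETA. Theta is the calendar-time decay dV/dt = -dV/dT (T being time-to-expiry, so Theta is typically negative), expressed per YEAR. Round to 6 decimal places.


Answer: Theta = -0.071293

Derivation:
d1 = 0.4670768950; d2 = 0.1639680037
phi(d1) = 0.3577149116; exp(-qT) = 1.0000000000; exp(-rT) = 0.9873309369
Theta = -S*exp(-qT)*phi(d1)*sigma/(2*sqrt(T)) - r*K*exp(-rT)*N(d2) + q*S*exp(-qT)*N(d1)
N(d1) = 0.6797775679; N(d2) = 0.5651218339; sqrt(T) = 0.8660254038
Term 1 = -0.8800 * 1.0000000000 * 0.3577149116 * 0.3500 / (2 * 0.8660254038) = -0.0636102546
Term 2 = -0.0170 * 0.8100 * 0.9873309369 * 0.5651218339 = -0.0076831405
Term 3 = 0 (no dividend yield, q = 0)
Theta = -0.0636102546 + (-0.0076831405) + (0.0000000000) = -0.071293


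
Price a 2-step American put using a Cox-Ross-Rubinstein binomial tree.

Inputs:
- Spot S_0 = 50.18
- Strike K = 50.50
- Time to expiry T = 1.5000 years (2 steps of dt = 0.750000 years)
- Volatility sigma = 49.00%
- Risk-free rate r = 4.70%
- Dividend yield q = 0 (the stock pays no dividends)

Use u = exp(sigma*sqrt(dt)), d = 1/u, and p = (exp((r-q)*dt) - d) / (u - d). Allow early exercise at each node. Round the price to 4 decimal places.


dt = T/N = 0.750000
u = exp(sigma*sqrt(dt)) = 1.528600; d = 1/u = 0.654193
p = (exp((r-q)*dt) - d) / (u - d) = 0.436508
Discount per step: exp(-r*dt) = 0.965364
Stock lattice S(k, i) with i counting down-moves:
  k=0: S(0,0) = 50.1800
  k=1: S(1,0) = 76.7052; S(1,1) = 32.8274
  k=2: S(2,0) = 117.2515; S(2,1) = 50.1800; S(2,2) = 21.4755
Terminal payoffs V(N, i) = max(K - S_T, 0):
  V(2,0) = 0.000000; V(2,1) = 0.320000; V(2,2) = 29.024524
Backward induction: V(k, i) = exp(-r*dt) * [p * V(k+1, i) + (1-p) * V(k+1, i+1)]; then take max(V_cont, immediate exercise) for American.
  V(1,0) = exp(-r*dt) * [p*0.000000 + (1-p)*0.320000] = 0.174072; exercise = 0.000000; V(1,0) = max -> 0.174072
  V(1,1) = exp(-r*dt) * [p*0.320000 + (1-p)*29.024524] = 15.923466; exercise = 17.672582; V(1,1) = max -> 17.672582
  V(0,0) = exp(-r*dt) * [p*0.174072 + (1-p)*17.672582] = 9.686798; exercise = 0.320000; V(0,0) = max -> 9.686798

Answer: Price = V(0,0) = 9.6868


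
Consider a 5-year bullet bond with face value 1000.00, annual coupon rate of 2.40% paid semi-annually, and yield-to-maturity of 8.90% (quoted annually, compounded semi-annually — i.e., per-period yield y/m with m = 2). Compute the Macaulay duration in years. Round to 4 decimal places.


Answer: Macaulay duration = 4.6885 years

Derivation:
Coupon per period c = face * coupon_rate / m = 12.000000
Periods per year m = 2; per-period yield y/m = 0.044500
Number of cashflows N = 10
Cashflows (t years, CF_t, discount factor 1/(1+y/m)^(m*t), PV):
  t = 0.5000: CF_t = 12.000000, DF = 0.957396, PV = 11.488751
  t = 1.0000: CF_t = 12.000000, DF = 0.916607, PV = 10.999283
  t = 1.5000: CF_t = 12.000000, DF = 0.877556, PV = 10.530668
  t = 2.0000: CF_t = 12.000000, DF = 0.840168, PV = 10.082018
  t = 2.5000: CF_t = 12.000000, DF = 0.804374, PV = 9.652483
  t = 3.0000: CF_t = 12.000000, DF = 0.770104, PV = 9.241247
  t = 3.5000: CF_t = 12.000000, DF = 0.737294, PV = 8.847532
  t = 4.0000: CF_t = 12.000000, DF = 0.705883, PV = 8.470591
  t = 4.5000: CF_t = 12.000000, DF = 0.675809, PV = 8.109709
  t = 5.0000: CF_t = 1012.000000, DF = 0.647017, PV = 654.781001
Price P = sum_t PV_t = 742.203280
Macaulay numerator sum_t t * PV_t:
  t * PV_t at t = 0.5000: 5.744375
  t * PV_t at t = 1.0000: 10.999283
  t * PV_t at t = 1.5000: 15.796002
  t * PV_t at t = 2.0000: 20.164036
  t * PV_t at t = 2.5000: 24.131206
  t * PV_t at t = 3.0000: 27.723741
  t * PV_t at t = 3.5000: 30.966362
  t * PV_t at t = 4.0000: 33.882362
  t * PV_t at t = 4.5000: 36.493689
  t * PV_t at t = 5.0000: 3273.905004
Macaulay duration D = (sum_t t * PV_t) / P = 3479.806059 / 742.203280 = 4.688481


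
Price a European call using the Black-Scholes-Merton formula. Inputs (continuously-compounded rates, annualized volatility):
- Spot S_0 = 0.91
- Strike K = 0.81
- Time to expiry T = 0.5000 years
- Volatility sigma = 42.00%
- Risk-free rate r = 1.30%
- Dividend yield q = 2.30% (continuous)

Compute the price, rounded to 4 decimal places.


d1 = (ln(S/K) + (r - q + 0.5*sigma^2) * T) / (sigma * sqrt(T)) = 0.52363059
d2 = d1 - sigma * sqrt(T) = 0.22664574
exp(-rT) = 0.99352108; exp(-qT) = 0.98856587
C = S_0 * exp(-qT) * N(d1) - K * exp(-rT) * N(d2)
N(d1) = 0.69973225; N(d2) = 0.58965039
C = 0.9100 * 0.98856587 * 0.69973225 - 0.8100 * 0.99352108 * 0.58965039 = 0.1550

Answer: Price = 0.1550


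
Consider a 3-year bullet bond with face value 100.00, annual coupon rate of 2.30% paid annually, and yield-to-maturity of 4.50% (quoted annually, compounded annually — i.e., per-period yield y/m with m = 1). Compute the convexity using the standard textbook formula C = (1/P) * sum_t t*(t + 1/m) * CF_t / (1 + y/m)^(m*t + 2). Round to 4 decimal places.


Coupon per period c = face * coupon_rate / m = 2.300000
Periods per year m = 1; per-period yield y/m = 0.045000
Number of cashflows N = 3
Cashflows (t years, CF_t, discount factor 1/(1+y/m)^(m*t), PV):
  t = 1.0000: CF_t = 2.300000, DF = 0.956938, PV = 2.200957
  t = 2.0000: CF_t = 2.300000, DF = 0.915730, PV = 2.106179
  t = 3.0000: CF_t = 102.300000, DF = 0.876297, PV = 89.645143
Price P = sum_t PV_t = 93.952278
Convexity numerator sum_t t*(t + 1/m) * CF_t / (1+y/m)^(m*t + 2):
  t = 1.0000: term = 4.030964
  t = 2.0000: term = 11.572147
  t = 3.0000: term = 985.088905
Convexity = (1/P) * sum = 1000.692016 / 93.952278 = 10.651067

Answer: Convexity = 10.6511


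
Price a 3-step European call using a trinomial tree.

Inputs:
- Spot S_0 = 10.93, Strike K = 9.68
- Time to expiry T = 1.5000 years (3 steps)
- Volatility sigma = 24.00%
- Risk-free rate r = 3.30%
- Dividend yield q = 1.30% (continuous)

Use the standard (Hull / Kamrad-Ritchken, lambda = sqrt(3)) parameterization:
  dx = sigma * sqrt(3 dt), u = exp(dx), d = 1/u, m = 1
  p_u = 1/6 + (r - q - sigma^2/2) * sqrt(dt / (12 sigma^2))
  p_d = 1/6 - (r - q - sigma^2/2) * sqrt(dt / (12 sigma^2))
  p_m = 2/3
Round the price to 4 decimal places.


dt = T/N = 0.500000; dx = sigma*sqrt(3*dt) = 0.293939
u = exp(dx) = 1.341702; d = 1/u = 0.745322
p_u = 0.159182, p_m = 0.666667, p_d = 0.174151
Discount per step: exp(-r*dt) = 0.983635
Stock lattice S(k, j) with j the centered position index:
  k=0: S(0,+0) = 10.9300
  k=1: S(1,-1) = 8.1464; S(1,+0) = 10.9300; S(1,+1) = 14.6648
  k=2: S(2,-2) = 6.0717; S(2,-1) = 8.1464; S(2,+0) = 10.9300; S(2,+1) = 14.6648; S(2,+2) = 19.6758
  k=3: S(3,-3) = 4.5254; S(3,-2) = 6.0717; S(3,-1) = 8.1464; S(3,+0) = 10.9300; S(3,+1) = 14.6648; S(3,+2) = 19.6758; S(3,+3) = 26.3990
Terminal payoffs V(N, j) = max(S_T - K, 0):
  V(3,-3) = 0.000000; V(3,-2) = 0.000000; V(3,-1) = 0.000000; V(3,+0) = 1.250000; V(3,+1) = 4.984800; V(3,+2) = 9.995788; V(3,+3) = 16.719039
Backward induction: V(k, j) = exp(-r*dt) * [p_u * V(k+1, j+1) + p_m * V(k+1, j) + p_d * V(k+1, j-1)]
  V(2,-2) = exp(-r*dt) * [p_u*0.000000 + p_m*0.000000 + p_d*0.000000] = 0.000000
  V(2,-1) = exp(-r*dt) * [p_u*1.250000 + p_m*0.000000 + p_d*0.000000] = 0.195721
  V(2,+0) = exp(-r*dt) * [p_u*4.984800 + p_m*1.250000 + p_d*0.000000] = 1.600202
  V(2,+1) = exp(-r*dt) * [p_u*9.995788 + p_m*4.984800 + p_d*1.250000] = 5.048056
  V(2,+2) = exp(-r*dt) * [p_u*16.719039 + p_m*9.995788 + p_d*4.984800] = 10.026529
  V(1,-1) = exp(-r*dt) * [p_u*1.600202 + p_m*0.195721 + p_d*0.000000] = 0.378901
  V(1,+0) = exp(-r*dt) * [p_u*5.048056 + p_m*1.600202 + p_d*0.195721] = 1.873281
  V(1,+1) = exp(-r*dt) * [p_u*10.026529 + p_m*5.048056 + p_d*1.600202] = 5.154340
  V(0,+0) = exp(-r*dt) * [p_u*5.154340 + p_m*1.873281 + p_d*0.378901] = 2.100375

Answer: Price = V(0,0) = 2.1004


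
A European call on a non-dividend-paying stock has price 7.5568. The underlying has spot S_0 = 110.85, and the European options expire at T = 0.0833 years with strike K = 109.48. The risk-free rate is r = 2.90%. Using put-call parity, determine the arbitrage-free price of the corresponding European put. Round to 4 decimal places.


Put-call parity: C - P = S_0 * exp(-qT) - K * exp(-rT).
S_0 * exp(-qT) = 110.8500 * 1.00000000 = 110.85000000
K * exp(-rT) = 109.4800 * 0.99758722 = 109.21584835
P = C - S*exp(-qT) + K*exp(-rT)
P = 7.5568 - 110.85000000 + 109.21584835 = 5.9226

Answer: Put price = 5.9226


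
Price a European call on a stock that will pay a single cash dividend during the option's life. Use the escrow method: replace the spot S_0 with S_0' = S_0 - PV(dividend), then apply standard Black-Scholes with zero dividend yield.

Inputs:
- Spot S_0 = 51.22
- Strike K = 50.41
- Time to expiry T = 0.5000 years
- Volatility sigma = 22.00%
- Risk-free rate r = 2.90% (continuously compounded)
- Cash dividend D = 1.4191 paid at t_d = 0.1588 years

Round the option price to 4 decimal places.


Answer: Price = 3.1461

Derivation:
PV(D) = D * exp(-r * t_d) = 1.4191 * 0.99540539 = 1.41257979
S_0' = S_0 - PV(D) = 51.2200 - 1.41257979 = 49.80742021
d1 = (ln(S_0'/K) + (r + sigma^2/2)*T) / (sigma*sqrt(T)) = 0.09368782
d2 = d1 - sigma*sqrt(T) = -0.06187567
exp(-rT) = 0.98560462
N(d1) = 0.53732143; N(d2) = 0.47533092
C = S_0' * N(d1) - K * exp(-rT) * N(d2) = 49.80742021 * 0.53732143 - 50.4100 * 0.98560462 * 0.47533092 = 3.1461


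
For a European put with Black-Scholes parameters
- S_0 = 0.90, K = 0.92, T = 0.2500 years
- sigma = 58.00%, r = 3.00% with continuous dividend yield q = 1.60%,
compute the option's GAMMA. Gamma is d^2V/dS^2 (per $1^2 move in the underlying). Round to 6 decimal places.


Answer: Gamma = 1.517392

Derivation:
d1 = 0.0812796320; d2 = -0.2087203680
phi(d1) = 0.3976266726; exp(-qT) = 0.9960079893; exp(-rT) = 0.9925280548
Gamma = exp(-qT) * phi(d1) / (S * sigma * sqrt(T)) = 0.9960079893 * 0.3976266726 / (0.9000 * 0.5800 * 0.5000000000) = 1.517392


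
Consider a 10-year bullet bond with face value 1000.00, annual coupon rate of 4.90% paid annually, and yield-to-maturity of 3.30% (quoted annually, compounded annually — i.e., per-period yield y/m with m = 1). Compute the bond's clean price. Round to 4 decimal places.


Coupon per period c = face * coupon_rate / m = 49.000000
Periods per year m = 1; per-period yield y/m = 0.033000
Number of cashflows N = 10
Cashflows (t years, CF_t, discount factor 1/(1+y/m)^(m*t), PV):
  t = 1.0000: CF_t = 49.000000, DF = 0.968054, PV = 47.434656
  t = 2.0000: CF_t = 49.000000, DF = 0.937129, PV = 45.919319
  t = 3.0000: CF_t = 49.000000, DF = 0.907192, PV = 44.452390
  t = 4.0000: CF_t = 49.000000, DF = 0.878211, PV = 43.032323
  t = 5.0000: CF_t = 49.000000, DF = 0.850156, PV = 41.657622
  t = 6.0000: CF_t = 49.000000, DF = 0.822997, PV = 40.326836
  t = 7.0000: CF_t = 49.000000, DF = 0.796705, PV = 39.038564
  t = 8.0000: CF_t = 49.000000, DF = 0.771254, PV = 37.791446
  t = 9.0000: CF_t = 49.000000, DF = 0.746616, PV = 36.584168
  t = 10.0000: CF_t = 1049.000000, DF = 0.722764, PV = 758.179911
Price P = sum_t PV_t = 1134.417235

Answer: Price = 1134.4172


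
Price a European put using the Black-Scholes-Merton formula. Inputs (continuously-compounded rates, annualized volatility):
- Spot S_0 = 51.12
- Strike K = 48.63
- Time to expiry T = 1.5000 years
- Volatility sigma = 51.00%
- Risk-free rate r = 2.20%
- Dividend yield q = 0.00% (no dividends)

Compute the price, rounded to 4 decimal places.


d1 = (ln(S/K) + (r - q + 0.5*sigma^2) * T) / (sigma * sqrt(T)) = 0.44508699
d2 = d1 - sigma * sqrt(T) = -0.17953289
exp(-rT) = 0.96753856; exp(-qT) = 1.00000000
P = K * exp(-rT) * N(-d2) - S_0 * exp(-qT) * N(-d1)
N(-d1) = 0.32812844; N(-d2) = 0.57124035
P = 48.6300 * 0.96753856 * 0.57124035 - 51.1200 * 1.00000000 * 0.32812844 = 10.1037

Answer: Price = 10.1037


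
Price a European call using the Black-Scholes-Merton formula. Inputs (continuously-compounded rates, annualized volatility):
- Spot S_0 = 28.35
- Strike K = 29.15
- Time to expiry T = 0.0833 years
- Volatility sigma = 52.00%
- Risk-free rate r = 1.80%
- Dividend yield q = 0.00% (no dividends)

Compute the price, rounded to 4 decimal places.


Answer: Price = 1.3666

Derivation:
d1 = (ln(S/K) + (r - q + 0.5*sigma^2) * T) / (sigma * sqrt(T)) = -0.10038791
d2 = d1 - sigma * sqrt(T) = -0.25046896
exp(-rT) = 0.99850172; exp(-qT) = 1.00000000
C = S_0 * exp(-qT) * N(d1) - K * exp(-rT) * N(d2)
N(d1) = 0.46001818; N(d2) = 0.40111235
C = 28.3500 * 1.00000000 * 0.46001818 - 29.1500 * 0.99850172 * 0.40111235 = 1.3666


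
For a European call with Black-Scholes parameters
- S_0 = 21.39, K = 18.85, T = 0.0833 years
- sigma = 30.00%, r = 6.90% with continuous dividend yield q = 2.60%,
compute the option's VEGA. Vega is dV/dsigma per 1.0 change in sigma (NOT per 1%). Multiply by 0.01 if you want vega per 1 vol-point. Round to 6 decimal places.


Answer: Vega = 0.745459

Derivation:
d1 = 1.5446171076; d2 = 1.4580318895
phi(d1) = 0.1210127293; exp(-qT) = 0.9978365437; exp(-rT) = 0.9942687864
Vega = S * exp(-qT) * phi(d1) * sqrt(T) = 21.3900 * 0.9978365437 * 0.1210127293 * 0.2886173938 = 0.745459


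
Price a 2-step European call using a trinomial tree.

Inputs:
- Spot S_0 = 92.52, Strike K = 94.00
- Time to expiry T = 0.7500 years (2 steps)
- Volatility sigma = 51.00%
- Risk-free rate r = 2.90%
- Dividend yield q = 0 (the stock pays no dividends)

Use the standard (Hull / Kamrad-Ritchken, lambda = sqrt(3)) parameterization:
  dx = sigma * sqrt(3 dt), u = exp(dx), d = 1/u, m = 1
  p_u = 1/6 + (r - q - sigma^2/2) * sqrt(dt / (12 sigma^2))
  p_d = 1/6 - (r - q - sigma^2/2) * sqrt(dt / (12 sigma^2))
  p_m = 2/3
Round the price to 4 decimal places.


Answer: Price = V(0,0) = 14.1830

Derivation:
dt = T/N = 0.375000; dx = sigma*sqrt(3*dt) = 0.540937
u = exp(dx) = 1.717615; d = 1/u = 0.582203
p_u = 0.131641, p_m = 0.666667, p_d = 0.201693
Discount per step: exp(-r*dt) = 0.989184
Stock lattice S(k, j) with j the centered position index:
  k=0: S(0,+0) = 92.5200
  k=1: S(1,-1) = 53.8654; S(1,+0) = 92.5200; S(1,+1) = 158.9137
  k=2: S(2,-2) = 31.3606; S(2,-1) = 53.8654; S(2,+0) = 92.5200; S(2,+1) = 158.9137; S(2,+2) = 272.9526
Terminal payoffs V(N, j) = max(S_T - K, 0):
  V(2,-2) = 0.000000; V(2,-1) = 0.000000; V(2,+0) = 0.000000; V(2,+1) = 64.913738; V(2,+2) = 178.952616
Backward induction: V(k, j) = exp(-r*dt) * [p_u * V(k+1, j+1) + p_m * V(k+1, j) + p_d * V(k+1, j-1)]
  V(1,-1) = exp(-r*dt) * [p_u*0.000000 + p_m*0.000000 + p_d*0.000000] = 0.000000
  V(1,+0) = exp(-r*dt) * [p_u*64.913738 + p_m*0.000000 + p_d*0.000000] = 8.452858
  V(1,+1) = exp(-r*dt) * [p_u*178.952616 + p_m*64.913738 + p_d*0.000000] = 66.110384
  V(0,+0) = exp(-r*dt) * [p_u*66.110384 + p_m*8.452858 + p_d*0.000000] = 14.182969


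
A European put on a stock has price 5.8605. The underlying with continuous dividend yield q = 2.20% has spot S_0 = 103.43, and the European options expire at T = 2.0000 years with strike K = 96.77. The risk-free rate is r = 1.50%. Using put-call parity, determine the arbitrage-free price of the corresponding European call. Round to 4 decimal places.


Answer: Call price = 10.9282

Derivation:
Put-call parity: C - P = S_0 * exp(-qT) - K * exp(-rT).
S_0 * exp(-qT) = 103.4300 * 0.95695396 = 98.97774782
K * exp(-rT) = 96.7700 * 0.97044553 = 93.91001428
C = P + S*exp(-qT) - K*exp(-rT)
C = 5.8605 + 98.97774782 - 93.91001428 = 10.9282


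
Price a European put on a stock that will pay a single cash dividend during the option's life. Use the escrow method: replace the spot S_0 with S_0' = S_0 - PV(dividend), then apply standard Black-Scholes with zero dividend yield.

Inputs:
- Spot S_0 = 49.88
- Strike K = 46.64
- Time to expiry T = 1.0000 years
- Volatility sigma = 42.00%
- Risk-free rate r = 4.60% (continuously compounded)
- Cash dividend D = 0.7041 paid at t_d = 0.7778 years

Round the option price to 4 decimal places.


Answer: Price = 5.6817

Derivation:
PV(D) = D * exp(-r * t_d) = 0.7041 * 0.96485370 = 0.67935349
S_0' = S_0 - PV(D) = 49.8800 - 0.67935349 = 49.20064651
d1 = (ln(S_0'/K) + (r + sigma^2/2)*T) / (sigma*sqrt(T)) = 0.44678148
d2 = d1 - sigma*sqrt(T) = 0.02678148
exp(-rT) = 0.95504196
N(-d1) = 0.32751642; N(-d2) = 0.48931701
P = K * exp(-rT) * N(-d2) - S_0' * N(-d1) = 46.6400 * 0.95504196 * 0.48931701 - 49.20064651 * 0.32751642 = 5.6817


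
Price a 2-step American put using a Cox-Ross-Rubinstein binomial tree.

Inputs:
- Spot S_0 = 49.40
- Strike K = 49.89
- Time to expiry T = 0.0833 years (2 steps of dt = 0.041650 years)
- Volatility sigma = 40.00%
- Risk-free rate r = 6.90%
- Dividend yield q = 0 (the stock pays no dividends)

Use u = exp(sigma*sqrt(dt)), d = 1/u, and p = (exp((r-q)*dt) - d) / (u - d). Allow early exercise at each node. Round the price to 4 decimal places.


dt = T/N = 0.041650
u = exp(sigma*sqrt(dt)) = 1.085058; d = 1/u = 0.921610
p = (exp((r-q)*dt) - d) / (u - d) = 0.497211
Discount per step: exp(-r*dt) = 0.997130
Stock lattice S(k, i) with i counting down-moves:
  k=0: S(0,0) = 49.4000
  k=1: S(1,0) = 53.6019; S(1,1) = 45.5275
  k=2: S(2,0) = 58.1611; S(2,1) = 49.4000; S(2,2) = 41.9586
Terminal payoffs V(N, i) = max(K - S_T, 0):
  V(2,0) = 0.000000; V(2,1) = 0.490000; V(2,2) = 7.931385
Backward induction: V(k, i) = exp(-r*dt) * [p * V(k+1, i) + (1-p) * V(k+1, i+1)]; then take max(V_cont, immediate exercise) for American.
  V(1,0) = exp(-r*dt) * [p*0.000000 + (1-p)*0.490000] = 0.245660; exercise = 0.000000; V(1,0) = max -> 0.245660
  V(1,1) = exp(-r*dt) * [p*0.490000 + (1-p)*7.931385] = 4.219304; exercise = 4.362475; V(1,1) = max -> 4.362475
  V(0,0) = exp(-r*dt) * [p*0.245660 + (1-p)*4.362475] = 2.308904; exercise = 0.490000; V(0,0) = max -> 2.308904

Answer: Price = V(0,0) = 2.3089


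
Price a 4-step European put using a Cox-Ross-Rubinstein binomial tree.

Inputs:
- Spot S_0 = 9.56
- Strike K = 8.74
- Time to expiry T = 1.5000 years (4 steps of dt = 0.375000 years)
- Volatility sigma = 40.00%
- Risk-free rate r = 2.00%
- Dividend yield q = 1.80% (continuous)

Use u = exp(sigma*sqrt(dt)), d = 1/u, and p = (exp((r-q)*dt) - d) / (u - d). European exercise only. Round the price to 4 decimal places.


Answer: Price = V(0,0) = 1.3527

Derivation:
dt = T/N = 0.375000
u = exp(sigma*sqrt(dt)) = 1.277556; d = 1/u = 0.782744
p = (exp((r-q)*dt) - d) / (u - d) = 0.440583
Discount per step: exp(-r*dt) = 0.992528
Stock lattice S(k, i) with i counting down-moves:
  k=0: S(0,0) = 9.5600
  k=1: S(1,0) = 12.2134; S(1,1) = 7.4830
  k=2: S(2,0) = 15.6034; S(2,1) = 9.5600; S(2,2) = 5.8573
  k=3: S(3,0) = 19.9342; S(3,1) = 12.2134; S(3,2) = 7.4830; S(3,3) = 4.5848
  k=4: S(4,0) = 25.4670; S(4,1) = 15.6034; S(4,2) = 9.5600; S(4,3) = 5.8573; S(4,4) = 3.5887
Terminal payoffs V(N, i) = max(K - S_T, 0):
  V(4,0) = 0.000000; V(4,1) = 0.000000; V(4,2) = 0.000000; V(4,3) = 2.882694; V(4,4) = 5.151294
Backward induction: V(k, i) = exp(-r*dt) * [p * V(k+1, i) + (1-p) * V(k+1, i+1)].
  V(3,0) = exp(-r*dt) * [p*0.000000 + (1-p)*0.000000] = 0.000000
  V(3,1) = exp(-r*dt) * [p*0.000000 + (1-p)*0.000000] = 0.000000
  V(3,2) = exp(-r*dt) * [p*0.000000 + (1-p)*2.882694] = 1.600577
  V(3,3) = exp(-r*dt) * [p*2.882694 + (1-p)*5.151294] = 4.120764
  V(2,0) = exp(-r*dt) * [p*0.000000 + (1-p)*0.000000] = 0.000000
  V(2,1) = exp(-r*dt) * [p*0.000000 + (1-p)*1.600577] = 0.888699
  V(2,2) = exp(-r*dt) * [p*1.600577 + (1-p)*4.120764] = 2.987918
  V(1,0) = exp(-r*dt) * [p*0.000000 + (1-p)*0.888699] = 0.493438
  V(1,1) = exp(-r*dt) * [p*0.888699 + (1-p)*2.987918] = 2.047622
  V(0,0) = exp(-r*dt) * [p*0.493438 + (1-p)*2.047622] = 1.352691


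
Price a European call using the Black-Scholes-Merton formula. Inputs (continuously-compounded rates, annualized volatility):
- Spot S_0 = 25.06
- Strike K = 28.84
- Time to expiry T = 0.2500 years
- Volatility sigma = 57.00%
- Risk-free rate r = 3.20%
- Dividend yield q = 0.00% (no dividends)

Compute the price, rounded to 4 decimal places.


Answer: Price = 1.5857

Derivation:
d1 = (ln(S/K) + (r - q + 0.5*sigma^2) * T) / (sigma * sqrt(T)) = -0.32237847
d2 = d1 - sigma * sqrt(T) = -0.60737847
exp(-rT) = 0.99203191; exp(-qT) = 1.00000000
C = S_0 * exp(-qT) * N(d1) - K * exp(-rT) * N(d2)
N(d1) = 0.37358300; N(d2) = 0.27179989
C = 25.0600 * 1.00000000 * 0.37358300 - 28.8400 * 0.99203191 * 0.27179989 = 1.5857


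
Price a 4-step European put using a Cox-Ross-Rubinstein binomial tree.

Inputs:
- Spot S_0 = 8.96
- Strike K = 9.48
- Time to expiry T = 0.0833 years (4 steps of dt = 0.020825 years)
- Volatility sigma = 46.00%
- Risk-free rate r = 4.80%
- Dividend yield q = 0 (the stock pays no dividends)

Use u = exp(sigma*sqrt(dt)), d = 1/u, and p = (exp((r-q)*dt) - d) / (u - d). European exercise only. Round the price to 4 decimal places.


dt = T/N = 0.020825
u = exp(sigma*sqrt(dt)) = 1.068635; d = 1/u = 0.935773
p = (exp((r-q)*dt) - d) / (u - d) = 0.490938
Discount per step: exp(-r*dt) = 0.999001
Stock lattice S(k, i) with i counting down-moves:
  k=0: S(0,0) = 8.9600
  k=1: S(1,0) = 9.5750; S(1,1) = 8.3845
  k=2: S(2,0) = 10.2321; S(2,1) = 8.9600; S(2,2) = 7.8460
  k=3: S(3,0) = 10.9344; S(3,1) = 9.5750; S(3,2) = 8.3845; S(3,3) = 7.3421
  k=4: S(4,0) = 11.6849; S(4,1) = 10.2321; S(4,2) = 8.9600; S(4,3) = 7.8460; S(4,4) = 6.8705
Terminal payoffs V(N, i) = max(K - S_T, 0):
  V(4,0) = 0.000000; V(4,1) = 0.000000; V(4,2) = 0.520000; V(4,3) = 1.633981; V(4,4) = 2.609463
Backward induction: V(k, i) = exp(-r*dt) * [p * V(k+1, i) + (1-p) * V(k+1, i+1)].
  V(3,0) = exp(-r*dt) * [p*0.000000 + (1-p)*0.000000] = 0.000000
  V(3,1) = exp(-r*dt) * [p*0.000000 + (1-p)*0.520000] = 0.264448
  V(3,2) = exp(-r*dt) * [p*0.520000 + (1-p)*1.633981] = 1.085999
  V(3,3) = exp(-r*dt) * [p*1.633981 + (1-p)*2.609463] = 2.128434
  V(2,0) = exp(-r*dt) * [p*0.000000 + (1-p)*0.264448] = 0.134486
  V(2,1) = exp(-r*dt) * [p*0.264448 + (1-p)*1.085999] = 0.681987
  V(2,2) = exp(-r*dt) * [p*1.085999 + (1-p)*2.128434] = 1.615048
  V(1,0) = exp(-r*dt) * [p*0.134486 + (1-p)*0.681987] = 0.412785
  V(1,1) = exp(-r*dt) * [p*0.681987 + (1-p)*1.615048] = 1.155817
  V(0,0) = exp(-r*dt) * [p*0.412785 + (1-p)*1.155817] = 0.790244

Answer: Price = V(0,0) = 0.7902


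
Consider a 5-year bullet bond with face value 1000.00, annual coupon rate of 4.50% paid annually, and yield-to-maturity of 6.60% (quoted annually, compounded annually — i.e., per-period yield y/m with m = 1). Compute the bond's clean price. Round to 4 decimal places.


Answer: Price = 912.9658

Derivation:
Coupon per period c = face * coupon_rate / m = 45.000000
Periods per year m = 1; per-period yield y/m = 0.066000
Number of cashflows N = 5
Cashflows (t years, CF_t, discount factor 1/(1+y/m)^(m*t), PV):
  t = 1.0000: CF_t = 45.000000, DF = 0.938086, PV = 42.213884
  t = 2.0000: CF_t = 45.000000, DF = 0.880006, PV = 39.600266
  t = 3.0000: CF_t = 45.000000, DF = 0.825521, PV = 37.148467
  t = 4.0000: CF_t = 45.000000, DF = 0.774410, PV = 34.848468
  t = 5.0000: CF_t = 1045.000000, DF = 0.726464, PV = 759.154668
Price P = sum_t PV_t = 912.965754


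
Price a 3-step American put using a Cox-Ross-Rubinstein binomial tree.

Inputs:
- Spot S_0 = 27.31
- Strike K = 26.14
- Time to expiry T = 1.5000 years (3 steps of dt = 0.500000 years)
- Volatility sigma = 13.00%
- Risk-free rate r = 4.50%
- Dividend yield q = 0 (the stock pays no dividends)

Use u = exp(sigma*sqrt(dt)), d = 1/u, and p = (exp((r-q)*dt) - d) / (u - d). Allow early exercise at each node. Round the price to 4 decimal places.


dt = T/N = 0.500000
u = exp(sigma*sqrt(dt)) = 1.096281; d = 1/u = 0.912175
p = (exp((r-q)*dt) - d) / (u - d) = 0.600632
Discount per step: exp(-r*dt) = 0.977751
Stock lattice S(k, i) with i counting down-moves:
  k=0: S(0,0) = 27.3100
  k=1: S(1,0) = 29.9394; S(1,1) = 24.9115
  k=2: S(2,0) = 32.8221; S(2,1) = 27.3100; S(2,2) = 22.7236
  k=3: S(3,0) = 35.9822; S(3,1) = 29.9394; S(3,2) = 24.9115; S(3,3) = 20.7279
Terminal payoffs V(N, i) = max(K - S_T, 0):
  V(3,0) = 0.000000; V(3,1) = 0.000000; V(3,2) = 1.228512; V(3,3) = 5.412086
Backward induction: V(k, i) = exp(-r*dt) * [p * V(k+1, i) + (1-p) * V(k+1, i+1)]; then take max(V_cont, immediate exercise) for American.
  V(2,0) = exp(-r*dt) * [p*0.000000 + (1-p)*0.000000] = 0.000000; exercise = 0.000000; V(2,0) = max -> 0.000000
  V(2,1) = exp(-r*dt) * [p*0.000000 + (1-p)*1.228512] = 0.479712; exercise = 0.000000; V(2,1) = max -> 0.479712
  V(2,2) = exp(-r*dt) * [p*1.228512 + (1-p)*5.412086] = 2.834791; exercise = 3.416374; V(2,2) = max -> 3.416374
  V(1,0) = exp(-r*dt) * [p*0.000000 + (1-p)*0.479712] = 0.187319; exercise = 0.000000; V(1,0) = max -> 0.187319
  V(1,1) = exp(-r*dt) * [p*0.479712 + (1-p)*3.416374] = 1.615754; exercise = 1.228512; V(1,1) = max -> 1.615754
  V(0,0) = exp(-r*dt) * [p*0.187319 + (1-p)*1.615754] = 0.740930; exercise = 0.000000; V(0,0) = max -> 0.740930

Answer: Price = V(0,0) = 0.7409


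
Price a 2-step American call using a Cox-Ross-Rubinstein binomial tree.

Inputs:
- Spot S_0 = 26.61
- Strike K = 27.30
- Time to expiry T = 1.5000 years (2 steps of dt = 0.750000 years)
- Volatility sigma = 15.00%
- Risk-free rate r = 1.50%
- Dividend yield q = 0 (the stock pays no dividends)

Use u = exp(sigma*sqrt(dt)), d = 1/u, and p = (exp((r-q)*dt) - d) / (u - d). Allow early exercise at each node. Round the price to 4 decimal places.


dt = T/N = 0.750000
u = exp(sigma*sqrt(dt)) = 1.138719; d = 1/u = 0.878180
p = (exp((r-q)*dt) - d) / (u - d) = 0.510993
Discount per step: exp(-r*dt) = 0.988813
Stock lattice S(k, i) with i counting down-moves:
  k=0: S(0,0) = 26.6100
  k=1: S(1,0) = 30.3013; S(1,1) = 23.3684
  k=2: S(2,0) = 34.5047; S(2,1) = 26.6100; S(2,2) = 20.5216
Terminal payoffs V(N, i) = max(S_T - K, 0):
  V(2,0) = 7.204671; V(2,1) = 0.000000; V(2,2) = 0.000000
Backward induction: V(k, i) = exp(-r*dt) * [p * V(k+1, i) + (1-p) * V(k+1, i+1)]; then take max(V_cont, immediate exercise) for American.
  V(1,0) = exp(-r*dt) * [p*7.204671 + (1-p)*0.000000] = 3.640352; exercise = 3.001308; V(1,0) = max -> 3.640352
  V(1,1) = exp(-r*dt) * [p*0.000000 + (1-p)*0.000000] = 0.000000; exercise = 0.000000; V(1,1) = max -> 0.000000
  V(0,0) = exp(-r*dt) * [p*3.640352 + (1-p)*0.000000] = 1.839385; exercise = 0.000000; V(0,0) = max -> 1.839385

Answer: Price = V(0,0) = 1.8394


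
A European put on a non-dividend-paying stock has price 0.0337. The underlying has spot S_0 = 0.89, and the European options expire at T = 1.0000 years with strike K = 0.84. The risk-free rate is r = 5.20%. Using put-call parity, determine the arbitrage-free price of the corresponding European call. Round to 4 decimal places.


Put-call parity: C - P = S_0 * exp(-qT) - K * exp(-rT).
S_0 * exp(-qT) = 0.8900 * 1.00000000 = 0.89000000
K * exp(-rT) = 0.8400 * 0.94932887 = 0.79743625
C = P + S*exp(-qT) - K*exp(-rT)
C = 0.0337 + 0.89000000 - 0.79743625 = 0.1263

Answer: Call price = 0.1263


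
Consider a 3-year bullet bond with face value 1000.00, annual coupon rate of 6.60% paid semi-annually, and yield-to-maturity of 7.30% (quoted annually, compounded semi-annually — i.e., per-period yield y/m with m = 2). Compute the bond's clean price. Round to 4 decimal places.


Answer: Price = 981.4416

Derivation:
Coupon per period c = face * coupon_rate / m = 33.000000
Periods per year m = 2; per-period yield y/m = 0.036500
Number of cashflows N = 6
Cashflows (t years, CF_t, discount factor 1/(1+y/m)^(m*t), PV):
  t = 0.5000: CF_t = 33.000000, DF = 0.964785, PV = 31.837916
  t = 1.0000: CF_t = 33.000000, DF = 0.930811, PV = 30.716755
  t = 1.5000: CF_t = 33.000000, DF = 0.898033, PV = 29.635074
  t = 2.0000: CF_t = 33.000000, DF = 0.866409, PV = 28.591485
  t = 2.5000: CF_t = 33.000000, DF = 0.835898, PV = 27.584646
  t = 3.0000: CF_t = 1033.000000, DF = 0.806462, PV = 833.075731
Price P = sum_t PV_t = 981.441607


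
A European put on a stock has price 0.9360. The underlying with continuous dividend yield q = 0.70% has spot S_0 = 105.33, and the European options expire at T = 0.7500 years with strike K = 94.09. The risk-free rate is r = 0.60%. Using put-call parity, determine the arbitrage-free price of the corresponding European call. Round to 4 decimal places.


Answer: Call price = 12.0469

Derivation:
Put-call parity: C - P = S_0 * exp(-qT) - K * exp(-rT).
S_0 * exp(-qT) = 105.3300 * 0.99476376 = 104.77846654
K * exp(-rT) = 94.0900 * 0.99551011 = 93.66754623
C = P + S*exp(-qT) - K*exp(-rT)
C = 0.9360 + 104.77846654 - 93.66754623 = 12.0469


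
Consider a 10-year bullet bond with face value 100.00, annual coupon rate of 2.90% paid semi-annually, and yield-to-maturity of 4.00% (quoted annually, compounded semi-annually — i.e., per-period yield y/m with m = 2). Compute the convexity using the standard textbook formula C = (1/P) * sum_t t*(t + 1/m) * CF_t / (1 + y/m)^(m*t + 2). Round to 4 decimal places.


Answer: Convexity = 83.3768

Derivation:
Coupon per period c = face * coupon_rate / m = 1.450000
Periods per year m = 2; per-period yield y/m = 0.020000
Number of cashflows N = 20
Cashflows (t years, CF_t, discount factor 1/(1+y/m)^(m*t), PV):
  t = 0.5000: CF_t = 1.450000, DF = 0.980392, PV = 1.421569
  t = 1.0000: CF_t = 1.450000, DF = 0.961169, PV = 1.393695
  t = 1.5000: CF_t = 1.450000, DF = 0.942322, PV = 1.366367
  t = 2.0000: CF_t = 1.450000, DF = 0.923845, PV = 1.339576
  t = 2.5000: CF_t = 1.450000, DF = 0.905731, PV = 1.313310
  t = 3.0000: CF_t = 1.450000, DF = 0.887971, PV = 1.287559
  t = 3.5000: CF_t = 1.450000, DF = 0.870560, PV = 1.262312
  t = 4.0000: CF_t = 1.450000, DF = 0.853490, PV = 1.237561
  t = 4.5000: CF_t = 1.450000, DF = 0.836755, PV = 1.213295
  t = 5.0000: CF_t = 1.450000, DF = 0.820348, PV = 1.189505
  t = 5.5000: CF_t = 1.450000, DF = 0.804263, PV = 1.166181
  t = 6.0000: CF_t = 1.450000, DF = 0.788493, PV = 1.143315
  t = 6.5000: CF_t = 1.450000, DF = 0.773033, PV = 1.120897
  t = 7.0000: CF_t = 1.450000, DF = 0.757875, PV = 1.098919
  t = 7.5000: CF_t = 1.450000, DF = 0.743015, PV = 1.077371
  t = 8.0000: CF_t = 1.450000, DF = 0.728446, PV = 1.056246
  t = 8.5000: CF_t = 1.450000, DF = 0.714163, PV = 1.035536
  t = 9.0000: CF_t = 1.450000, DF = 0.700159, PV = 1.015231
  t = 9.5000: CF_t = 1.450000, DF = 0.686431, PV = 0.995325
  t = 10.0000: CF_t = 101.450000, DF = 0.672971, PV = 68.272942
Price P = sum_t PV_t = 91.006712
Convexity numerator sum_t t*(t + 1/m) * CF_t / (1+y/m)^(m*t + 2):
  t = 0.5000: term = 0.683184
  t = 1.0000: term = 2.009364
  t = 1.5000: term = 3.939929
  t = 2.0000: term = 6.437793
  t = 2.5000: term = 9.467342
  t = 3.0000: term = 12.994391
  t = 3.5000: term = 16.986132
  t = 4.0000: term = 21.411091
  t = 4.5000: term = 26.239082
  t = 5.0000: term = 31.441165
  t = 5.5000: term = 36.989606
  t = 6.0000: term = 42.857833
  t = 6.5000: term = 49.020397
  t = 7.0000: term = 55.452938
  t = 7.5000: term = 62.132143
  t = 8.0000: term = 69.035714
  t = 8.5000: term = 76.142332
  t = 9.0000: term = 83.431621
  t = 9.5000: term = 90.884119
  t = 10.0000: term = 6890.291122
Convexity = (1/P) * sum = 7587.847296 / 91.006712 = 83.376788


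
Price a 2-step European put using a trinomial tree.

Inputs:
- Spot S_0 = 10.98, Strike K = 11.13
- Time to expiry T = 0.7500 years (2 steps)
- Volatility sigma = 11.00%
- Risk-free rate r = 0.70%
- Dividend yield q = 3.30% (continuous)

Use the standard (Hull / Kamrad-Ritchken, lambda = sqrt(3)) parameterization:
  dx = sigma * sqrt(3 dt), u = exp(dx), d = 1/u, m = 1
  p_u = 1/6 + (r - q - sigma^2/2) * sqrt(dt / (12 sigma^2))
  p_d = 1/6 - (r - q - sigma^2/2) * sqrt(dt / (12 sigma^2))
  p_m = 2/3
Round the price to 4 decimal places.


dt = T/N = 0.375000; dx = sigma*sqrt(3*dt) = 0.116673
u = exp(dx) = 1.123751; d = 1/u = 0.889876
p_u = 0.115160, p_m = 0.666667, p_d = 0.218173
Discount per step: exp(-r*dt) = 0.997378
Stock lattice S(k, j) with j the centered position index:
  k=0: S(0,+0) = 10.9800
  k=1: S(1,-1) = 9.7708; S(1,+0) = 10.9800; S(1,+1) = 12.3388
  k=2: S(2,-2) = 8.6948; S(2,-1) = 9.7708; S(2,+0) = 10.9800; S(2,+1) = 12.3388; S(2,+2) = 13.8657
Terminal payoffs V(N, j) = max(K - S_T, 0):
  V(2,-2) = 2.435156; V(2,-1) = 1.359156; V(2,+0) = 0.150000; V(2,+1) = 0.000000; V(2,+2) = 0.000000
Backward induction: V(k, j) = exp(-r*dt) * [p_u * V(k+1, j+1) + p_m * V(k+1, j) + p_d * V(k+1, j-1)]
  V(1,-1) = exp(-r*dt) * [p_u*0.150000 + p_m*1.359156 + p_d*2.435156] = 1.450850
  V(1,+0) = exp(-r*dt) * [p_u*0.000000 + p_m*0.150000 + p_d*1.359156] = 0.395492
  V(1,+1) = exp(-r*dt) * [p_u*0.000000 + p_m*0.000000 + p_d*0.150000] = 0.032640
  V(0,+0) = exp(-r*dt) * [p_u*0.032640 + p_m*0.395492 + p_d*1.450850] = 0.582425

Answer: Price = V(0,0) = 0.5824


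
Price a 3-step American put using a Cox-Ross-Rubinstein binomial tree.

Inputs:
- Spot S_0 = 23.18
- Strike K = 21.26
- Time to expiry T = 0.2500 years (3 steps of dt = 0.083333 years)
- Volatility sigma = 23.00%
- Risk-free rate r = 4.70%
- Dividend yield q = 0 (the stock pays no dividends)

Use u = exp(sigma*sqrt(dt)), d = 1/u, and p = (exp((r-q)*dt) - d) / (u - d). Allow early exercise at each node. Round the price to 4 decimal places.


Answer: Price = V(0,0) = 0.2588

Derivation:
dt = T/N = 0.083333
u = exp(sigma*sqrt(dt)) = 1.068649; d = 1/u = 0.935761
p = (exp((r-q)*dt) - d) / (u - d) = 0.512938
Discount per step: exp(-r*dt) = 0.996091
Stock lattice S(k, i) with i counting down-moves:
  k=0: S(0,0) = 23.1800
  k=1: S(1,0) = 24.7713; S(1,1) = 21.6909
  k=2: S(2,0) = 26.4718; S(2,1) = 23.1800; S(2,2) = 20.2975
  k=3: S(3,0) = 28.2891; S(3,1) = 24.7713; S(3,2) = 21.6909; S(3,3) = 18.9936
Terminal payoffs V(N, i) = max(K - S_T, 0):
  V(3,0) = 0.000000; V(3,1) = 0.000000; V(3,2) = 0.000000; V(3,3) = 2.266364
Backward induction: V(k, i) = exp(-r*dt) * [p * V(k+1, i) + (1-p) * V(k+1, i+1)]; then take max(V_cont, immediate exercise) for American.
  V(2,0) = exp(-r*dt) * [p*0.000000 + (1-p)*0.000000] = 0.000000; exercise = 0.000000; V(2,0) = max -> 0.000000
  V(2,1) = exp(-r*dt) * [p*0.000000 + (1-p)*0.000000] = 0.000000; exercise = 0.000000; V(2,1) = max -> 0.000000
  V(2,2) = exp(-r*dt) * [p*0.000000 + (1-p)*2.266364] = 1.099544; exercise = 0.962469; V(2,2) = max -> 1.099544
  V(1,0) = exp(-r*dt) * [p*0.000000 + (1-p)*0.000000] = 0.000000; exercise = 0.000000; V(1,0) = max -> 0.000000
  V(1,1) = exp(-r*dt) * [p*0.000000 + (1-p)*1.099544] = 0.533452; exercise = 0.000000; V(1,1) = max -> 0.533452
  V(0,0) = exp(-r*dt) * [p*0.000000 + (1-p)*0.533452] = 0.258808; exercise = 0.000000; V(0,0) = max -> 0.258808


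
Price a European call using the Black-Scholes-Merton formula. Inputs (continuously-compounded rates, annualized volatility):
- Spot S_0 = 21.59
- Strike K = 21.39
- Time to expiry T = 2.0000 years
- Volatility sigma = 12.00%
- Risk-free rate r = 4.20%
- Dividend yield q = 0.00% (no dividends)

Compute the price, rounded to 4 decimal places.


Answer: Price = 2.5616

Derivation:
d1 = (ln(S/K) + (r - q + 0.5*sigma^2) * T) / (sigma * sqrt(T)) = 0.63466794
d2 = d1 - sigma * sqrt(T) = 0.46496232
exp(-rT) = 0.91943126; exp(-qT) = 1.00000000
C = S_0 * exp(-qT) * N(d1) - K * exp(-rT) * N(d2)
N(d1) = 0.73717750; N(d2) = 0.67902078
C = 21.5900 * 1.00000000 * 0.73717750 - 21.3900 * 0.91943126 * 0.67902078 = 2.5616


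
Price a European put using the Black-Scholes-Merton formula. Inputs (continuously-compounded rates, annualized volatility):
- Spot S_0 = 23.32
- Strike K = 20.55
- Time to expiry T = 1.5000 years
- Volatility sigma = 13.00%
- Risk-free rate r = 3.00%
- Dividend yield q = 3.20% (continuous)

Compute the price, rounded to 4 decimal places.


d1 = (ln(S/K) + (r - q + 0.5*sigma^2) * T) / (sigma * sqrt(T)) = 0.85496877
d2 = d1 - sigma * sqrt(T) = 0.69575194
exp(-rT) = 0.95599748; exp(-qT) = 0.95313379
P = K * exp(-rT) * N(-d2) - S_0 * exp(-qT) * N(-d1)
N(-d1) = 0.19628422; N(-d2) = 0.24329210
P = 20.5500 * 0.95599748 * 0.24329210 - 23.3200 * 0.95313379 * 0.19628422 = 0.4168

Answer: Price = 0.4168


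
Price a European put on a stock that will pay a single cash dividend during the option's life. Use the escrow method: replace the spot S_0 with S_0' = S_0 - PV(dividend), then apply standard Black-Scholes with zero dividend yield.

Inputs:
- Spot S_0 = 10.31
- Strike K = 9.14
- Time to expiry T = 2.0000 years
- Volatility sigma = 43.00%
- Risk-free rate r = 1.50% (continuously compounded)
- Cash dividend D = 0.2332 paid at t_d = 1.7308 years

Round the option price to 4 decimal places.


PV(D) = D * exp(-r * t_d) = 0.2332 * 0.97437212 = 0.22722358
S_0' = S_0 - PV(D) = 10.3100 - 0.22722358 = 10.08277642
d1 = (ln(S_0'/K) + (r + sigma^2/2)*T) / (sigma*sqrt(T)) = 0.51482024
d2 = d1 - sigma*sqrt(T) = -0.09329159
exp(-rT) = 0.97044553
N(-d1) = 0.30333932; N(-d2) = 0.53716404
P = K * exp(-rT) * N(-d2) - S_0' * N(-d1) = 9.1400 * 0.97044553 * 0.53716404 - 10.08277642 * 0.30333932 = 1.7061

Answer: Price = 1.7061


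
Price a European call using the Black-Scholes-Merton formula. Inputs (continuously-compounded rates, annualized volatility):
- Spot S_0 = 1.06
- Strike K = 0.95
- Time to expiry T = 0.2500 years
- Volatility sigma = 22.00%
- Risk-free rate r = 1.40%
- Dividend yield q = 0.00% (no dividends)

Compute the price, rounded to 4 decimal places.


Answer: Price = 0.1220

Derivation:
d1 = (ln(S/K) + (r - q + 0.5*sigma^2) * T) / (sigma * sqrt(T)) = 1.08283820
d2 = d1 - sigma * sqrt(T) = 0.97283820
exp(-rT) = 0.99650612; exp(-qT) = 1.00000000
C = S_0 * exp(-qT) * N(d1) - K * exp(-rT) * N(d2)
N(d1) = 0.86055988; N(d2) = 0.83468314
C = 1.0600 * 1.00000000 * 0.86055988 - 0.9500 * 0.99650612 * 0.83468314 = 0.1220


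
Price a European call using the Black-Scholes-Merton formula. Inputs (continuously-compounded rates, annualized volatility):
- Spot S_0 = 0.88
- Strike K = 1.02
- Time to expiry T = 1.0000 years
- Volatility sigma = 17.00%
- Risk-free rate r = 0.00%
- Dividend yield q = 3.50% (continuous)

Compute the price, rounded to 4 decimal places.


Answer: Price = 0.0114

Derivation:
d1 = (ln(S/K) + (r - q + 0.5*sigma^2) * T) / (sigma * sqrt(T)) = -0.98932940
d2 = d1 - sigma * sqrt(T) = -1.15932940
exp(-rT) = 1.00000000; exp(-qT) = 0.96560542
C = S_0 * exp(-qT) * N(d1) - K * exp(-rT) * N(d2)
N(d1) = 0.16125100; N(d2) = 0.12316097
C = 0.8800 * 0.96560542 * 0.16125100 - 1.0200 * 1.00000000 * 0.12316097 = 0.0114


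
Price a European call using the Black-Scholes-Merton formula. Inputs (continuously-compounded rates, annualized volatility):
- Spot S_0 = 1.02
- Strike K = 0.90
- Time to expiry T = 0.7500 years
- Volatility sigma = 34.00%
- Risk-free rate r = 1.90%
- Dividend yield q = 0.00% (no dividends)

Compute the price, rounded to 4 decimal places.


Answer: Price = 0.1902

Derivation:
d1 = (ln(S/K) + (r - q + 0.5*sigma^2) * T) / (sigma * sqrt(T)) = 0.62069618
d2 = d1 - sigma * sqrt(T) = 0.32624754
exp(-rT) = 0.98585105; exp(-qT) = 1.00000000
C = S_0 * exp(-qT) * N(d1) - K * exp(-rT) * N(d2)
N(d1) = 0.73260023; N(d2) = 0.62788146
C = 1.0200 * 1.00000000 * 0.73260023 - 0.9000 * 0.98585105 * 0.62788146 = 0.1902
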